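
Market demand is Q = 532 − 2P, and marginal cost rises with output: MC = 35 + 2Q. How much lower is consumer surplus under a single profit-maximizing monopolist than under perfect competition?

Consumer surplus falls by 652.19

Inverting demand: P = 266 − 0.5Q.
Under competition P = MC: 266 − 0.5Q = 35 + 2Q ⇒ Q = 92.4, P = 219.8.
CS = ½·(266 − 219.8)·92.4 = 2134.44.
A monopolist chooses Q where MR = MC. MR = 266 − Q; setting this equal to 35 + 2Q gives Q = 77 and P = 227.5.
CS = ½·(266 − 227.5)·77 = 1482.25.
Change in consumer surplus: 1482.25 − 2134.44 = −652.19.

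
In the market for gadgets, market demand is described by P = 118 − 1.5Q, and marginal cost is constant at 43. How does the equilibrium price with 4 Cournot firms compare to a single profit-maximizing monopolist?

Cournot with 4 identical firms: the symmetric best-response condition is 118 − 7.5q = 43. Each firm produces q = 10, total output Q = 40, price P = 58.
A monopolist chooses Q where MR = MC. MR = 118 − 3Q; setting this equal to 43 gives Q = 25 and P = 80.5.

Cournot: P = 58; Monopoly: P = 80.5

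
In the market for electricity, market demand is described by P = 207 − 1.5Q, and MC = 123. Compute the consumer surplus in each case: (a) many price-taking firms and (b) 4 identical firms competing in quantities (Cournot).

Competition: CS = 2352; Cournot: CS = 1505.28

Perfect competition: P = MC = 123, so 207 − 1.5Q = 123 and Q = 56.
CS = ½·(207 − 123)·56 = 2352.
In a 4-firm Cournot equilibrium, symmetry and the first-order condition give q = (207 − 123)/(7.5) = 11.2. So Q = 44.8 and P = 139.8.
CS = ½·(207 − 139.8)·44.8 = 1505.28.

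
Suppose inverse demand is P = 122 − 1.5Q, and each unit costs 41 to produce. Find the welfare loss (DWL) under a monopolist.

DWL = 546.75

Competitive firms price at marginal cost: P = 41, giving Q = 54.
Monopoly sets MR = MC: 122 − 3Q = 41 ⇒ Q = 27, P = 122 − 1.5·27 = 81.5.
DWL is the triangle between Q = 27 and Q = 54: ½·(54 − 27)·(81.5 − 41) = 546.75.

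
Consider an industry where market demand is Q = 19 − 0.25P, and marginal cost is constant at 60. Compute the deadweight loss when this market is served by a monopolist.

DWL = 8

Inverting demand: P = 76 − 4Q.
Perfect competition: P = MC = 60, so 76 − 4Q = 60 and Q = 4.
Monopoly sets MR = MC: 76 − 8Q = 60 ⇒ Q = 2, P = 76 − 4·2 = 68.
DWL is the triangle between Q = 2 and Q = 4: ½·(4 − 2)·(68 − 60) = 8.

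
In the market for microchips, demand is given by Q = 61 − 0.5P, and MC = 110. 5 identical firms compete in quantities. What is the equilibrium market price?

P = 112

Inverting demand: P = 122 − 2Q.
Cournot with 5 identical firms: the symmetric best-response condition is 122 − 12q = 110. Each firm produces q = 1, total output Q = 5, price P = 112.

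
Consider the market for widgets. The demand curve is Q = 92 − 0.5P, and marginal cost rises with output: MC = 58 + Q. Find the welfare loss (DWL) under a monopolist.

DWL = 423.36

Inverting demand: P = 184 − 2Q.
Competitive equilibrium sets price equal to marginal cost: 184 − 2Q = 58 + Q, so Q = 42 and P = 100.
Monopoly sets MR = MC: 184 − 4Q = 58 + Q ⇒ Q = 25.2, P = 184 − 2·25.2 = 133.6.
CS = ½·(184 − 100)·42 = 1764; PS = (100·42 − 58·42 − ½·1·42²) = 882; TS = 2646.
CS = ½·(184 − 133.6)·25.2 = 635.04; PS = (133.6·25.2 − 58·25.2 − ½·1·25.2²) = 1587.6; TS = 2222.64.
DWL = 2646 − 2222.64 = 423.36.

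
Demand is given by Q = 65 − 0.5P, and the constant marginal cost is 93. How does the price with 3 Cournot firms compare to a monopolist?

Inverting demand: P = 130 − 2Q.
Cournot with 3 identical firms: the symmetric best-response condition is 130 − 8q = 93. Each firm produces q = 4.625, total output Q = 13.875, price P = 102.25.
Monopoly sets MR = MC: 130 − 4Q = 93 ⇒ Q = 9.25, P = 130 − 2·9.25 = 111.5.

Cournot: P = 102.25; Monopoly: P = 111.5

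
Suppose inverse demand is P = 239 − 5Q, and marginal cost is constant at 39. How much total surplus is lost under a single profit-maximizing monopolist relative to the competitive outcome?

DWL = 1000

Perfect competition: P = MC = 39, so 239 − 5Q = 39 and Q = 40.
Monopoly sets MR = MC: 239 − 10Q = 39 ⇒ Q = 20, P = 239 − 5·20 = 139.
DWL is the triangle between Q = 20 and Q = 40: ½·(40 − 20)·(139 − 39) = 1000.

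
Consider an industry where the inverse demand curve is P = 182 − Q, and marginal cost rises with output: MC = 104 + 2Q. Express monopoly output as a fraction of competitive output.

Q_m/Q_c = 0.75

A monopolist chooses Q where MR = MC. MR = 182 − 2Q; setting this equal to 104 + 2Q gives Q = 19.5 and P = 162.5.
Under competition P = MC: 182 − Q = 104 + 2Q ⇒ Q = 26, P = 156.
Ratio Q_m/Q_c = 19.5/26 = 0.75.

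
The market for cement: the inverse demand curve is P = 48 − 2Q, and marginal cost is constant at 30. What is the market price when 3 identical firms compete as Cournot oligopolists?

P = 34.5

In a 3-firm Cournot equilibrium, symmetry and the first-order condition give q = (48 − 30)/(8) = 2.25. So Q = 6.75 and P = 34.5.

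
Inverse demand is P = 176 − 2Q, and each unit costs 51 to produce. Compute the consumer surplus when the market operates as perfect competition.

Under competition P = MC = 51, so Q = (176 − 51)/2 = 62.5.
CS = ½·(176 − 51)·62.5 = 3906.25.

CS = 3906.25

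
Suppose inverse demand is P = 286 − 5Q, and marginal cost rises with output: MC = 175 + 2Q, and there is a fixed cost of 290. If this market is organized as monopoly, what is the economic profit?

Profit = 223.375

The monopolist equates marginal revenue to marginal cost: 286 − 10Q = 175 + 2Q, so Q = 9.25. From demand, P = 239.75.
Profit = 239.75·9.25 − (175·9.25 + ½·2·9.25²) − 290 = 223.375.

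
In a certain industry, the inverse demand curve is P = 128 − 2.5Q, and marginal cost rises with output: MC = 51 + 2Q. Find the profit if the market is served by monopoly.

Profit = 423.5

A monopolist chooses Q where MR = MC. MR = 128 − 5Q; setting this equal to 51 + 2Q gives Q = 11 and P = 100.5.
Profit = 100.5·11 − (51·11 + ½·2·11²) = 423.5.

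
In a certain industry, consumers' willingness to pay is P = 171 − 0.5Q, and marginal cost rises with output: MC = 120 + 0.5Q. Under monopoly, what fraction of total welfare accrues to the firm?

The monopolist equates marginal revenue to marginal cost: 171 − Q = 120 + 0.5Q, so Q = 34. From demand, P = 154.
CS = ½·(171 − 154)·34 = 289.
PS = P·Q − VC(Q) = 154·34 − (120·34 + ½·0.5·34²) = 867.
Share captured = PS/TS = 867/1156 = 0.75.

PS/TS = 0.75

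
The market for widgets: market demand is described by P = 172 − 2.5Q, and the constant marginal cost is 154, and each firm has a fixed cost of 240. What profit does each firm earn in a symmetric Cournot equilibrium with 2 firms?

In a 2-firm Cournot equilibrium, symmetry and the first-order condition give q = (172 − 154)/(7.5) = 2.4. So Q = 4.8 and P = 160.
Each firm's profit = (160 − 154)·2.4 − 240 = −225.6.

π_i = −225.6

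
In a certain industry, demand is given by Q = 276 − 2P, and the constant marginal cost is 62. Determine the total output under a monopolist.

Q = 76

Inverting demand: P = 138 − 0.5Q.
Monopoly sets MR = MC: 138 − Q = 62 ⇒ Q = 76, P = 138 − 0.5·76 = 100.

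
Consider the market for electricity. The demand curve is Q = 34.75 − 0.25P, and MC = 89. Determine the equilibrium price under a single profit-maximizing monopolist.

P = 114

Inverting demand: P = 139 − 4Q.
Monopoly sets MR = MC: 139 − 8Q = 89 ⇒ Q = 6.25, P = 139 − 4·6.25 = 114.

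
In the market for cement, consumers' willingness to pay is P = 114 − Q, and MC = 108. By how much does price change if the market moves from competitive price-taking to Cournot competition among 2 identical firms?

Perfect competition: P = MC = 108, so 114 − Q = 108 and Q = 6.
In a 2-firm Cournot equilibrium, symmetry and the first-order condition give q = (114 − 108)/(3) = 2. So Q = 4 and P = 110.
Change in price: 110 − 108 = 2.

P rises by 2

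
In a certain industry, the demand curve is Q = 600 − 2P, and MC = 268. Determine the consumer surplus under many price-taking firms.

Inverting demand: P = 300 − 0.5Q.
Under competition P = MC = 268, so Q = (300 − 268)/0.5 = 64.
CS = ½·(300 − 268)·64 = 1024.

CS = 1024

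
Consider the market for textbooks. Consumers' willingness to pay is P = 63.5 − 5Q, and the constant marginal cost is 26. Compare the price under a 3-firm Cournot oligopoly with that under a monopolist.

Cournot: P = 35.375; Monopoly: P = 44.75

Cournot with 3 identical firms: the symmetric best-response condition is 63.5 − 20q = 26. Each firm produces q = 1.875, total output Q = 5.625, price P = 35.375.
Monopoly sets MR = MC: 63.5 − 10Q = 26 ⇒ Q = 3.75, P = 63.5 − 5·3.75 = 44.75.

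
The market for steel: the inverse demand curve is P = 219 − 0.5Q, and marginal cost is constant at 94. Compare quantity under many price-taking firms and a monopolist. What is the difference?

Q falls by 125

Competitive firms price at marginal cost: P = 94, giving Q = 250.
A monopolist chooses Q where MR = MC. MR = 219 − Q; setting this equal to 94 gives Q = 125 and P = 156.5.
Change in quantity: 125 − 250 = −125.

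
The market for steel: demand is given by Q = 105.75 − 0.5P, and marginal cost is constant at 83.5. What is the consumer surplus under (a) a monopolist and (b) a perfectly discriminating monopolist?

Inverting demand: P = 211.5 − 2Q.
The monopolist equates marginal revenue to marginal cost: 211.5 − 4Q = 83.5, so Q = 32. From demand, P = 147.5.
CS = ½·(211.5 − 147.5)·32 = 1024.
A perfectly discriminating monopolist sells every unit with P(Q) ≥ MC(Q), so output equals the competitive quantity Q = 64. Each buyer pays their reservation price, so CS = 0 and the firm captures all surplus.
CS = 0.

Monopoly: CS = 1024; Perfect PD: CS = 0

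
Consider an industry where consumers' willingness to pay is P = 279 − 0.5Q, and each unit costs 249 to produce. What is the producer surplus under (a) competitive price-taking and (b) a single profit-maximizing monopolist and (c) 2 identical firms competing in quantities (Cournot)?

Competition: PS = 0; Monopoly: PS = 450; Cournot: PS = 400

Perfect competition: P = MC = 249, so 279 − 0.5Q = 249 and Q = 60.
PS = (249 − 249)·60 = 0.
A monopolist chooses Q where MR = MC. MR = 279 − Q; setting this equal to 249 gives Q = 30 and P = 264.
PS = (264 − 249)·30 = 450.
Cournot with 2 identical firms: the symmetric best-response condition is 279 − 1.5q = 249. Each firm produces q = 20, total output Q = 40, price P = 259.
PS = (259 − 249)·40 = 400.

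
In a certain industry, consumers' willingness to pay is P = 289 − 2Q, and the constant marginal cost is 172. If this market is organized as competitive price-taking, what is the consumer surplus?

CS = 3422.25

Perfect competition: P = MC = 172, so 289 − 2Q = 172 and Q = 58.5.
CS = ½·(289 − 172)·58.5 = 3422.25.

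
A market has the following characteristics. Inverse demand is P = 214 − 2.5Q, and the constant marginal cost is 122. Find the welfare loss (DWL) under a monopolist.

Competitive firms price at marginal cost: P = 122, giving Q = 36.8.
A monopolist chooses Q where MR = MC. MR = 214 − 5Q; setting this equal to 122 gives Q = 18.4 and P = 168.
DWL is the triangle between Q = 18.4 and Q = 36.8: ½·(36.8 − 18.4)·(168 − 122) = 423.2.

DWL = 423.2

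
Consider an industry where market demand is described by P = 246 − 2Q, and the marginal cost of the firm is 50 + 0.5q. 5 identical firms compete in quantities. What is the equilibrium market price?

P = 89.2

With 5 symmetric Cournot firms, each firm's FOC gives 246 − 12q = 50 + 0.5q, so q = 15.68, Q = 5·15.68 = 78.4, and P = 89.2.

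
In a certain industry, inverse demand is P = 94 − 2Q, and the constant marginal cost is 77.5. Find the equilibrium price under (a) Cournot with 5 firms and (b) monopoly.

Cournot: P = 80.25; Monopoly: P = 85.75

With 5 symmetric Cournot firms, each firm's FOC gives 94 − 12q = 77.5, so q = 1.375, Q = 5·1.375 = 6.875, and P = 80.25.
Monopoly sets MR = MC: 94 − 4Q = 77.5 ⇒ Q = 4.125, P = 94 − 2·4.125 = 85.75.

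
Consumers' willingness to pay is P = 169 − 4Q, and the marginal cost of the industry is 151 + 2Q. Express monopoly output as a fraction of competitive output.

A monopolist chooses Q where MR = MC. MR = 169 − 8Q; setting this equal to 151 + 2Q gives Q = 1.8 and P = 161.8.
Under competition P = MC: 169 − 4Q = 151 + 2Q ⇒ Q = 3, P = 157.
Ratio Q_m/Q_c = 1.8/3 = 0.6.

Q_m/Q_c = 0.6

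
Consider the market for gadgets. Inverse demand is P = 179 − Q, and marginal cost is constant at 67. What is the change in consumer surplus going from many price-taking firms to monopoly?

Perfect competition: P = MC = 67, so 179 − Q = 67 and Q = 112.
CS = ½·(179 − 67)·112 = 6272.
The monopolist equates marginal revenue to marginal cost: 179 − 2Q = 67, so Q = 56. From demand, P = 123.
CS = ½·(179 − 123)·56 = 1568.
Change in consumer surplus: 1568 − 6272 = −4704.

Consumer surplus falls by 4704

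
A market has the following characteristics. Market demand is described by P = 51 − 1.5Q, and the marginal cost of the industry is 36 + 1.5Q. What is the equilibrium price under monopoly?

P = 46

The monopolist equates marginal revenue to marginal cost: 51 − 3Q = 36 + 1.5Q, so Q = 10/3. From demand, P = 46.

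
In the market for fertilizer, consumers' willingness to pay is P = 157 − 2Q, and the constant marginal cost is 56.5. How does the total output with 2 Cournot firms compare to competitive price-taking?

Cournot: Q = 33.5; Competition: Q = 50.25

Cournot with 2 identical firms: the symmetric best-response condition is 157 − 6q = 56.5. Each firm produces q = 16.75, total output Q = 33.5, price P = 90.
Competitive firms price at marginal cost: P = 56.5, giving Q = 50.25.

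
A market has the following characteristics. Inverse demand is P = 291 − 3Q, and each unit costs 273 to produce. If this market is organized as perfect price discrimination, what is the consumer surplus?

A perfectly discriminating monopolist sells every unit with P(Q) ≥ MC(Q), so output equals the competitive quantity Q = 6. Each buyer pays their reservation price, so CS = 0 and the firm captures all surplus.
CS = 0.

CS = 0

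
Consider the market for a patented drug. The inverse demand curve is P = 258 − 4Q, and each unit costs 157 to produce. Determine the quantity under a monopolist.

Q = 12.625

The monopolist equates marginal revenue to marginal cost: 258 − 8Q = 157, so Q = 12.625. From demand, P = 207.5.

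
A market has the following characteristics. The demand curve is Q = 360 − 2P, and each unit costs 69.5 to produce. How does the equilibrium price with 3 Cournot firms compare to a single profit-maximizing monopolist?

Inverting demand: P = 180 − 0.5Q.
With 3 symmetric Cournot firms, each firm's FOC gives 180 − 2q = 69.5, so q = 55.25, Q = 3·55.25 = 165.75, and P = 97.125.
Monopoly sets MR = MC: 180 − Q = 69.5 ⇒ Q = 110.5, P = 180 − 0.5·110.5 = 124.75.

Cournot: P = 97.125; Monopoly: P = 124.75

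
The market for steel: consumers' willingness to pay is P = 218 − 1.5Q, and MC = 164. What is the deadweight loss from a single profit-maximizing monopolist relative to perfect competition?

DWL = 243

Perfect competition: P = MC = 164, so 218 − 1.5Q = 164 and Q = 36.
Monopoly sets MR = MC: 218 − 3Q = 164 ⇒ Q = 18, P = 218 − 1.5·18 = 191.
DWL is the triangle between Q = 18 and Q = 36: ½·(36 − 18)·(191 − 164) = 243.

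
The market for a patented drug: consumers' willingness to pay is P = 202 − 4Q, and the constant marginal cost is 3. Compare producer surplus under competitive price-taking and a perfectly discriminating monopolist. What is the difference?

Competitive firms price at marginal cost: P = 3, giving Q = 49.75.
PS = (3 − 3)·49.75 = 0.
Under first-degree price discrimination the firm charges each unit its demand price and produces up to where P = MC, i.e. Q = 49.75. Consumer surplus is zero; producer surplus equals total surplus.
PS = ½·(202 − 3)·49.75 = 4950.125.
Change in producer surplus: 4950.125 − 0 = 4950.125.

PS rises by 4950.125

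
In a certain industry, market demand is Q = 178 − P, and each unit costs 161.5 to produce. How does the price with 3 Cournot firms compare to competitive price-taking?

Inverting demand: P = 178 − Q.
With 3 symmetric Cournot firms, each firm's FOC gives 178 − 4q = 161.5, so q = 4.125, Q = 3·4.125 = 12.375, and P = 165.625.
Under competition P = MC = 161.5, so Q = (178 − 161.5)/1 = 16.5.

Cournot: P = 165.625; Competition: P = 161.5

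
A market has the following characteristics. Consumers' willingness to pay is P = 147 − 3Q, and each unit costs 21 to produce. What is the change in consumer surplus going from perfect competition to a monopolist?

CS falls by 1984.5

Under competition P = MC = 21, so Q = (147 − 21)/3 = 42.
CS = ½·(147 − 21)·42 = 2646.
The monopolist equates marginal revenue to marginal cost: 147 − 6Q = 21, so Q = 21. From demand, P = 84.
CS = ½·(147 − 84)·21 = 661.5.
Change in consumer surplus: 661.5 − 2646 = −1984.5.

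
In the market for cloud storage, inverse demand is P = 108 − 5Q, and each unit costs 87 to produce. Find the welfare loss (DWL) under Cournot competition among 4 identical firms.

Competitive firms price at marginal cost: P = 87, giving Q = 4.2.
In a 4-firm Cournot equilibrium, symmetry and the first-order condition give q = (108 − 87)/(25) = 0.84. So Q = 3.36 and P = 91.2.
DWL is the triangle between Q = 3.36 and Q = 4.2: ½·(4.2 − 3.36)·(91.2 − 87) = 1.764.

DWL = 1.764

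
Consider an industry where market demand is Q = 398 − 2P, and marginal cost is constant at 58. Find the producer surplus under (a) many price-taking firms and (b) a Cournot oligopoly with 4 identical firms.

Competition: PS = 0; Cournot: PS = 6361.92

Inverting demand: P = 199 − 0.5Q.
Competitive firms price at marginal cost: P = 58, giving Q = 282.
PS = (58 − 58)·282 = 0.
In a 4-firm Cournot equilibrium, symmetry and the first-order condition give q = (199 − 58)/(2.5) = 56.4. So Q = 225.6 and P = 86.2.
PS = (86.2 − 58)·225.6 = 6361.92.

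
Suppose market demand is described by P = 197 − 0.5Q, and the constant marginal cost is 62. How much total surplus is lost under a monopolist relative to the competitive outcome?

DWL = 4556.25

Under competition P = MC = 62, so Q = (197 − 62)/0.5 = 270.
Monopoly sets MR = MC: 197 − Q = 62 ⇒ Q = 135, P = 197 − 0.5·135 = 129.5.
DWL is the triangle between Q = 135 and Q = 270: ½·(270 − 135)·(129.5 − 62) = 4556.25.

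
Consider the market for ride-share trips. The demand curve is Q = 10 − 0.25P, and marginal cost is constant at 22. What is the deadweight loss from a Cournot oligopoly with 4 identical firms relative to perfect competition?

Inverting demand: P = 40 − 4Q.
Perfect competition: P = MC = 22, so 40 − 4Q = 22 and Q = 4.5.
With 4 symmetric Cournot firms, each firm's FOC gives 40 − 20q = 22, so q = 0.9, Q = 4·0.9 = 3.6, and P = 25.6.
DWL is the triangle between Q = 3.6 and Q = 4.5: ½·(4.5 − 3.6)·(25.6 − 22) = 1.62.

DWL = 1.62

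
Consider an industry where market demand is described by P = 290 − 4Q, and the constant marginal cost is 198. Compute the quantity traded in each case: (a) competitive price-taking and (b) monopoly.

Competition: Q = 23; Monopoly: Q = 11.5

Competitive firms price at marginal cost: P = 198, giving Q = 23.
Monopoly sets MR = MC: 290 − 8Q = 198 ⇒ Q = 11.5, P = 290 − 4·11.5 = 244.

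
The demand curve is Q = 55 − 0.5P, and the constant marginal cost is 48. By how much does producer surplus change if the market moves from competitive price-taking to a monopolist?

Producer surplus rises by 480.5

Inverting demand: P = 110 − 2Q.
Under competition P = MC = 48, so Q = (110 − 48)/2 = 31.
PS = (48 − 48)·31 = 0.
The monopolist equates marginal revenue to marginal cost: 110 − 4Q = 48, so Q = 15.5. From demand, P = 79.
PS = (79 − 48)·15.5 = 480.5.
Change in producer surplus: 480.5 − 0 = 480.5.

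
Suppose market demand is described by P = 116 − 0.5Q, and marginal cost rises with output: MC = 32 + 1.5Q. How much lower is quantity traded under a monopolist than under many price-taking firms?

Competitive equilibrium sets price equal to marginal cost: 116 − 0.5Q = 32 + 1.5Q, so Q = 42 and P = 95.
A monopolist chooses Q where MR = MC. MR = 116 − Q; setting this equal to 32 + 1.5Q gives Q = 33.6 and P = 99.2.
Change in quantity traded: 33.6 − 42 = −8.4.

Q falls by 8.4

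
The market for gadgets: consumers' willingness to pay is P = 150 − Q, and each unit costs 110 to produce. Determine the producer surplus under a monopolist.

A monopolist chooses Q where MR = MC. MR = 150 − 2Q; setting this equal to 110 gives Q = 20 and P = 130.
PS = (130 − 110)·20 = 400.

PS = 400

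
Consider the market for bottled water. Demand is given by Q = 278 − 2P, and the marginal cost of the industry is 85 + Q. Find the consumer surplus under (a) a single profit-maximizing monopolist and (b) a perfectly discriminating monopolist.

Inverting demand: P = 139 − 0.5Q.
Monopoly sets MR = MC: 139 − Q = 85 + Q ⇒ Q = 27, P = 139 − 0.5·27 = 125.5.
CS = ½·(139 − 125.5)·27 = 182.25.
A perfectly discriminating monopolist sells every unit with P(Q) ≥ MC(Q), so output equals the competitive quantity Q = 36. Each buyer pays their reservation price, so CS = 0 and the firm captures all surplus.
CS = 0.

Monopoly: CS = 182.25; Perfect PD: CS = 0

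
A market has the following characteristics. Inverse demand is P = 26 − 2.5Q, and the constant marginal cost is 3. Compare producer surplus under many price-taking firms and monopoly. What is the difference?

Perfect competition: P = MC = 3, so 26 − 2.5Q = 3 and Q = 9.2.
PS = (3 − 3)·9.2 = 0.
The monopolist equates marginal revenue to marginal cost: 26 − 5Q = 3, so Q = 4.6. From demand, P = 14.5.
PS = (14.5 − 3)·4.6 = 52.9.
Change in producer surplus: 52.9 − 0 = 52.9.

Producer surplus rises by 52.9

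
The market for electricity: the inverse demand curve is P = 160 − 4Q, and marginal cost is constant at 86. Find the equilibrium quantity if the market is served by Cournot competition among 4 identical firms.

Cournot with 4 identical firms: the symmetric best-response condition is 160 − 20q = 86. Each firm produces q = 3.7, total output Q = 14.8, price P = 100.8.

Q = 14.8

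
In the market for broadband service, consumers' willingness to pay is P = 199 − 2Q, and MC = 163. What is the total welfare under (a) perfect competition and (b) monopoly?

Under competition P = MC = 163, so Q = (199 − 163)/2 = 18.
CS = ½·(199 − 163)·18 = 324; PS = (163 − 163)·18 = 0; TS = 324.
The monopolist equates marginal revenue to marginal cost: 199 − 4Q = 163, so Q = 9. From demand, P = 181.
CS = ½·(199 − 181)·9 = 81; PS = (181 − 163)·9 = 162; TS = 243.

Competition: TS = 324; Monopoly: TS = 243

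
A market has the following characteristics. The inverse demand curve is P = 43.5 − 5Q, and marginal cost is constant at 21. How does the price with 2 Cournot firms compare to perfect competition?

With 2 symmetric Cournot firms, each firm's FOC gives 43.5 − 15q = 21, so q = 1.5, Q = 2·1.5 = 3, and P = 28.5.
Competitive firms price at marginal cost: P = 21, giving Q = 4.5.

Cournot: P = 28.5; Competition: P = 21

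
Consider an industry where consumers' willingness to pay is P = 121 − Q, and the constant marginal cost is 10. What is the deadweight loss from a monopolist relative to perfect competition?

Perfect competition: P = MC = 10, so 121 − Q = 10 and Q = 111.
Monopoly sets MR = MC: 121 − 2Q = 10 ⇒ Q = 55.5, P = 121 − 55.5 = 65.5.
DWL is the triangle between Q = 55.5 and Q = 111: ½·(111 − 55.5)·(65.5 − 10) = 1540.125.

DWL = 1540.125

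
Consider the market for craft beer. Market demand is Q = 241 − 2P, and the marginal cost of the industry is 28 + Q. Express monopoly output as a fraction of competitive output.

Q_m/Q_c = 0.75

Inverting demand: P = 120.5 − 0.5Q.
A monopolist chooses Q where MR = MC. MR = 120.5 − Q; setting this equal to 28 + Q gives Q = 46.25 and P = 97.375.
Competitive equilibrium sets price equal to marginal cost: 120.5 − 0.5Q = 28 + Q, so Q = 185/3 and P = 269/3.
Ratio Q_m/Q_c = 46.25/(185/3) = 0.75.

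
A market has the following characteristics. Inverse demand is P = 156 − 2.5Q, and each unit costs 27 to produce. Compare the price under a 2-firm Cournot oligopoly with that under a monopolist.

Cournot with 2 identical firms: the symmetric best-response condition is 156 − 7.5q = 27. Each firm produces q = 17.2, total output Q = 34.4, price P = 70.
The monopolist equates marginal revenue to marginal cost: 156 − 5Q = 27, so Q = 25.8. From demand, P = 91.5.

Cournot: P = 70; Monopoly: P = 91.5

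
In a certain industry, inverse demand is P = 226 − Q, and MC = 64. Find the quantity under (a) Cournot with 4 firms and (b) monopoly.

In a 4-firm Cournot equilibrium, symmetry and the first-order condition give q = (226 − 64)/(5) = 32.4. So Q = 129.6 and P = 96.4.
Monopoly sets MR = MC: 226 − 2Q = 64 ⇒ Q = 81, P = 226 − 81 = 145.

Cournot: Q = 129.6; Monopoly: Q = 81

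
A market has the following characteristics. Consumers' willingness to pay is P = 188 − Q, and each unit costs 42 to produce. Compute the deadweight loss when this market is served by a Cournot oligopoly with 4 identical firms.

Under competition P = MC = 42, so Q = (188 − 42)/1 = 146.
With 4 symmetric Cournot firms, each firm's FOC gives 188 − 5q = 42, so q = 29.2, Q = 4·29.2 = 116.8, and P = 71.2.
DWL is the triangle between Q = 116.8 and Q = 146: ½·(146 − 116.8)·(71.2 − 42) = 426.32.

DWL = 426.32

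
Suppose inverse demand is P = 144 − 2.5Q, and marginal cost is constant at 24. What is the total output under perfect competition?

Perfect competition: P = MC = 24, so 144 − 2.5Q = 24 and Q = 48.

Q = 48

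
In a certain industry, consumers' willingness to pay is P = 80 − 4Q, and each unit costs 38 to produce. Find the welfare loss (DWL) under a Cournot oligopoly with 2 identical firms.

DWL = 24.5

Competitive firms price at marginal cost: P = 38, giving Q = 10.5.
With 2 symmetric Cournot firms, each firm's FOC gives 80 − 12q = 38, so q = 3.5, Q = 2·3.5 = 7, and P = 52.
DWL is the triangle between Q = 7 and Q = 10.5: ½·(10.5 − 7)·(52 − 38) = 24.5.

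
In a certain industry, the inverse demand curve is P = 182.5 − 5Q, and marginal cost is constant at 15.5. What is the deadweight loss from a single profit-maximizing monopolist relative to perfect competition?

Under competition P = MC = 15.5, so Q = (182.5 − 15.5)/5 = 33.4.
A monopolist chooses Q where MR = MC. MR = 182.5 − 10Q; setting this equal to 15.5 gives Q = 16.7 and P = 99.
DWL is the triangle between Q = 16.7 and Q = 33.4: ½·(33.4 − 16.7)·(99 − 15.5) = 697.225.

DWL = 697.225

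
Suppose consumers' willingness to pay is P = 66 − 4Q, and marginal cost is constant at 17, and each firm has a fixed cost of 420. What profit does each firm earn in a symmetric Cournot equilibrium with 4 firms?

Cournot with 4 identical firms: the symmetric best-response condition is 66 − 20q = 17. Each firm produces q = 2.45, total output Q = 9.8, price P = 26.8.
Each firm's profit = (26.8 − 17)·2.45 − 420 = −395.99.

π_i = −395.99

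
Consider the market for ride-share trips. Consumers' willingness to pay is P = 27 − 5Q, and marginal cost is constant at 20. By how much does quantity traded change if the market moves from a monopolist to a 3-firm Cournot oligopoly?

Quantity traded rises by 0.35

A monopolist chooses Q where MR = MC. MR = 27 − 10Q; setting this equal to 20 gives Q = 0.7 and P = 23.5.
Cournot with 3 identical firms: the symmetric best-response condition is 27 − 20q = 20. Each firm produces q = 0.35, total output Q = 1.05, price P = 21.75.
Change in quantity traded: 1.05 − 0.7 = 0.35.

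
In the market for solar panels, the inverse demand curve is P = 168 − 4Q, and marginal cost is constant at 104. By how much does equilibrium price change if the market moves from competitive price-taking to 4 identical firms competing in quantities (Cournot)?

Competitive firms price at marginal cost: P = 104, giving Q = 16.
Cournot with 4 identical firms: the symmetric best-response condition is 168 − 20q = 104. Each firm produces q = 3.2, total output Q = 12.8, price P = 116.8.
Change in equilibrium price: 116.8 − 104 = 12.8.

P rises by 12.8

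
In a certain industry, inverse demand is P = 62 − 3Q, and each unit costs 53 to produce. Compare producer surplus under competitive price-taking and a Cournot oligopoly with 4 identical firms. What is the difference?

Perfect competition: P = MC = 53, so 62 − 3Q = 53 and Q = 3.
PS = (53 − 53)·3 = 0.
In a 4-firm Cournot equilibrium, symmetry and the first-order condition give q = (62 − 53)/(15) = 0.6. So Q = 2.4 and P = 54.8.
PS = (54.8 − 53)·2.4 = 4.32.
Change in producer surplus: 4.32 − 0 = 4.32.

PS rises by 4.32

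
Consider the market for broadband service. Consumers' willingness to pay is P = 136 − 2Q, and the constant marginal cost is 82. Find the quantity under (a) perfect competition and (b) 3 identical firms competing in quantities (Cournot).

Competition: Q = 27; Cournot: Q = 20.25

Perfect competition: P = MC = 82, so 136 − 2Q = 82 and Q = 27.
In a 3-firm Cournot equilibrium, symmetry and the first-order condition give q = (136 − 82)/(8) = 6.75. So Q = 20.25 and P = 95.5.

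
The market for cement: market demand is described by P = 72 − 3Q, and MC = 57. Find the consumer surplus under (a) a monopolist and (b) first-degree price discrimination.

Monopoly: CS = 9.375; Perfect PD: CS = 0

A monopolist chooses Q where MR = MC. MR = 72 − 6Q; setting this equal to 57 gives Q = 2.5 and P = 64.5.
CS = ½·(72 − 64.5)·2.5 = 9.375.
With perfect price discrimination, output is the efficient level Q = 5 (where demand meets MC), but every buyer pays their willingness to pay: CS = 0 and PS = total surplus.
CS = 0.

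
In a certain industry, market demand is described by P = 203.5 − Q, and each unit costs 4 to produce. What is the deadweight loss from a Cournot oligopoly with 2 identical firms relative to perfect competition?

DWL = 2211.125

Perfect competition: P = MC = 4, so 203.5 − Q = 4 and Q = 199.5.
In a 2-firm Cournot equilibrium, symmetry and the first-order condition give q = (203.5 − 4)/(3) = 66.5. So Q = 133 and P = 70.5.
DWL is the triangle between Q = 133 and Q = 199.5: ½·(199.5 − 133)·(70.5 − 4) = 2211.125.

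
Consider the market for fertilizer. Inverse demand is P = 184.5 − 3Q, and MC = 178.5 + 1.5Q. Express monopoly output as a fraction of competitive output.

Monopoly sets MR = MC: 184.5 − 6Q = 178.5 + 1.5Q ⇒ Q = 0.8, P = 184.5 − 3·0.8 = 182.1.
Under competition P = MC: 184.5 − 3Q = 178.5 + 1.5Q ⇒ Q = 4/3, P = 180.5.
Ratio Q_m/Q_c = 0.8/(4/3) = 0.6.

Q_m/Q_c = 0.6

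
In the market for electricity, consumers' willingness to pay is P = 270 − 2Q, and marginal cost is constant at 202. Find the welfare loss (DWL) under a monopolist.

DWL = 289

Competitive firms price at marginal cost: P = 202, giving Q = 34.
A monopolist chooses Q where MR = MC. MR = 270 − 4Q; setting this equal to 202 gives Q = 17 and P = 236.
DWL is the triangle between Q = 17 and Q = 34: ½·(34 − 17)·(236 − 202) = 289.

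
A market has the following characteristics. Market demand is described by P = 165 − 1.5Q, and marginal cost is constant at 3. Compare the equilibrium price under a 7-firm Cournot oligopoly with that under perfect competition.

Cournot: P = 23.25; Competition: P = 3

Cournot with 7 identical firms: the symmetric best-response condition is 165 − 12q = 3. Each firm produces q = 13.5, total output Q = 94.5, price P = 23.25.
Competitive firms price at marginal cost: P = 3, giving Q = 108.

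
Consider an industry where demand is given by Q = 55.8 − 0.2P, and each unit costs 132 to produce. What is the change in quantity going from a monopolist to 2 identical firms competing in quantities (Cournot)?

Inverting demand: P = 279 − 5Q.
Monopoly sets MR = MC: 279 − 10Q = 132 ⇒ Q = 14.7, P = 279 − 5·14.7 = 205.5.
In a 2-firm Cournot equilibrium, symmetry and the first-order condition give q = (279 − 132)/(15) = 9.8. So Q = 19.6 and P = 181.
Change in quantity: 19.6 − 14.7 = 4.9.

Quantity rises by 4.9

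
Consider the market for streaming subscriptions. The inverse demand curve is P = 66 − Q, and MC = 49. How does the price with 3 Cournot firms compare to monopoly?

With 3 symmetric Cournot firms, each firm's FOC gives 66 − 4q = 49, so q = 4.25, Q = 3·4.25 = 12.75, and P = 53.25.
A monopolist chooses Q where MR = MC. MR = 66 − 2Q; setting this equal to 49 gives Q = 8.5 and P = 57.5.

Cournot: P = 53.25; Monopoly: P = 57.5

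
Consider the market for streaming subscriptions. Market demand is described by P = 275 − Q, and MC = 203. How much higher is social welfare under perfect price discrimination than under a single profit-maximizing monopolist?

Social welfare rises by 648

A monopolist chooses Q where MR = MC. MR = 275 − 2Q; setting this equal to 203 gives Q = 36 and P = 239.
CS = ½·(275 − 239)·36 = 648; PS = (239 − 203)·36 = 1296; TS = 1944.
With perfect price discrimination, output is the efficient level Q = 72 (where demand meets MC), but every buyer pays their willingness to pay: CS = 0 and PS = total surplus.
TS = 2592 (equal to competitive TS).
Change in social welfare: 2592 − 1944 = 648.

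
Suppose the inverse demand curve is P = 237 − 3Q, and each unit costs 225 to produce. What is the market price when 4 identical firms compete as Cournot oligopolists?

In a 4-firm Cournot equilibrium, symmetry and the first-order condition give q = (237 − 225)/(15) = 0.8. So Q = 3.2 and P = 227.4.

P = 227.4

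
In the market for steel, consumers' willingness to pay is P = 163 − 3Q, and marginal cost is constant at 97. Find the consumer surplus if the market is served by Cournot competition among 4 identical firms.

CS = 464.64

Cournot with 4 identical firms: the symmetric best-response condition is 163 − 15q = 97. Each firm produces q = 4.4, total output Q = 17.6, price P = 110.2.
CS = ½·(163 − 110.2)·17.6 = 464.64.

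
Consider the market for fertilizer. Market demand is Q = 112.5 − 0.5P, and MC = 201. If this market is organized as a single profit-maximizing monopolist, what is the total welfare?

Inverting demand: P = 225 − 2Q.
A monopolist chooses Q where MR = MC. MR = 225 − 4Q; setting this equal to 201 gives Q = 6 and P = 213.
CS = ½·(225 − 213)·6 = 36; PS = (213 − 201)·6 = 72; TS = 108.

TS = 108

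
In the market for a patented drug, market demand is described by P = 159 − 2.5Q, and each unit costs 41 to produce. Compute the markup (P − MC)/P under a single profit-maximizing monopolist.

A monopolist chooses Q where MR = MC. MR = 159 − 5Q; setting this equal to 41 gives Q = 23.6 and P = 100.
Lerner index = (P − MC)/P = (100 − 41)/100 = 0.59.

Lerner index = 0.59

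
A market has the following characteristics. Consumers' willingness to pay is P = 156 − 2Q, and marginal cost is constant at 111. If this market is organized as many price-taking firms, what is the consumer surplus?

Under competition P = MC = 111, so Q = (156 − 111)/2 = 22.5.
CS = ½·(156 − 111)·22.5 = 506.25.

CS = 506.25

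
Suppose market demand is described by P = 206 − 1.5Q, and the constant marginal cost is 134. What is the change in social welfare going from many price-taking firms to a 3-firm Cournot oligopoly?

Under competition P = MC = 134, so Q = (206 − 134)/1.5 = 48.
CS = ½·(206 − 134)·48 = 1728; PS = (134 − 134)·48 = 0; TS = 1728.
With 3 symmetric Cournot firms, each firm's FOC gives 206 − 6q = 134, so q = 12, Q = 3·12 = 36, and P = 152.
CS = ½·(206 − 152)·36 = 972; PS = (152 − 134)·36 = 648; TS = 1620.
Change in social welfare: 1620 − 1728 = −108.

Social welfare falls by 108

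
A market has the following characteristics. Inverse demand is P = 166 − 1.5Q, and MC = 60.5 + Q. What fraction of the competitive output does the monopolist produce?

Q_m/Q_c = 0.625

A monopolist chooses Q where MR = MC. MR = 166 − 3Q; setting this equal to 60.5 + Q gives Q = 26.375 and P = 2023/16.
Under competition P = MC: 166 − 1.5Q = 60.5 + Q ⇒ Q = 42.2, P = 102.7.
Ratio Q_m/Q_c = 26.375/42.2 = 0.625.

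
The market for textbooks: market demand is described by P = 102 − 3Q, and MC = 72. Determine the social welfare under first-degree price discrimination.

Under first-degree price discrimination the firm charges each unit its demand price and produces up to where P = MC, i.e. Q = 10. Consumer surplus is zero; producer surplus equals total surplus.
TS = 150 (equal to competitive TS).

TS = 150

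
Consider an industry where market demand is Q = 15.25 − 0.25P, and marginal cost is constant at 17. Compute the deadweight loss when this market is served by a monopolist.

Inverting demand: P = 61 − 4Q.
Under competition P = MC = 17, so Q = (61 − 17)/4 = 11.
Monopoly sets MR = MC: 61 − 8Q = 17 ⇒ Q = 5.5, P = 61 − 4·5.5 = 39.
DWL is the triangle between Q = 5.5 and Q = 11: ½·(11 − 5.5)·(39 − 17) = 60.5.

DWL = 60.5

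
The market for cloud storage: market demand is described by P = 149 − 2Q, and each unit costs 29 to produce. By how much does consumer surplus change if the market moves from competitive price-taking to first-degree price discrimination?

Consumer surplus falls by 3600

Perfect competition: P = MC = 29, so 149 − 2Q = 29 and Q = 60.
CS = ½·(149 − 29)·60 = 3600.
Under first-degree price discrimination the firm charges each unit its demand price and produces up to where P = MC, i.e. Q = 60. Consumer surplus is zero; producer surplus equals total surplus.
CS = 0.
Change in consumer surplus: 0 − 3600 = −3600.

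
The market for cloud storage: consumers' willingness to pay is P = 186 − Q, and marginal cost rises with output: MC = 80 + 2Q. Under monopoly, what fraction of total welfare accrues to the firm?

The monopolist equates marginal revenue to marginal cost: 186 − 2Q = 80 + 2Q, so Q = 26.5. From demand, P = 159.5.
CS = ½·(186 − 159.5)·26.5 = 351.125.
PS = P·Q − VC(Q) = 159.5·26.5 − (80·26.5 + ½·2·26.5²) = 1404.5.
Share captured = PS/TS = 1404.5/1755.625 = 0.8.

PS/TS = 0.8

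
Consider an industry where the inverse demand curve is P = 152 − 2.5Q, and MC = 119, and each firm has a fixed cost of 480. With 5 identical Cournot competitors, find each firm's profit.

π_i = −467.9

Cournot with 5 identical firms: the symmetric best-response condition is 152 − 15q = 119. Each firm produces q = 2.2, total output Q = 11, price P = 124.5.
Each firm's profit = (124.5 − 119)·2.2 − 480 = −467.9.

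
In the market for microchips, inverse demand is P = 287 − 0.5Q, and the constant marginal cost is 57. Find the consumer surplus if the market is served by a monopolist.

A monopolist chooses Q where MR = MC. MR = 287 − Q; setting this equal to 57 gives Q = 230 and P = 172.
CS = ½·(287 − 172)·230 = 13225.

CS = 13225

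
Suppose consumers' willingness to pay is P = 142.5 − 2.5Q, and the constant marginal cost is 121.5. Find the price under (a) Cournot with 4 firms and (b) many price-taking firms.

Cournot: P = 125.7; Competition: P = 121.5

In a 4-firm Cournot equilibrium, symmetry and the first-order condition give q = (142.5 − 121.5)/(12.5) = 1.68. So Q = 6.72 and P = 125.7.
Perfect competition: P = MC = 121.5, so 142.5 − 2.5Q = 121.5 and Q = 8.4.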